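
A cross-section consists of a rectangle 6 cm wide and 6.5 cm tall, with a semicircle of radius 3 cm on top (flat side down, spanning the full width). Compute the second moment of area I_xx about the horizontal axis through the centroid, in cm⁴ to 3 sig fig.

I_xx ≈ 358 cm⁴

Decompose the section into non-overlapping parts with the origin at the bottom-left of its bounding rectangle.
Rectangular body: 6 × 6.5, A = 39 cm², y = 3.25 cm, Ī = 137.31 cm⁴.
Semicircular cap: semicircle r = 3, A = 14.137 cm², y = 7.7732 cm, Ī = 8.8903 cm⁴.
Centroid: ȳ = ΣA·y / ΣA = 4.4534 cm.
Transfer each piece to the horizontal axis through the centroid using Ī + A·d² with d = y − 4.4534:
  rectangular body: d = -1.2034 cm → contributes +193.79 cm⁴
  semicircular cap: d = 3.3198 cm → contributes +164.7 cm⁴
Total I = 358.49 cm⁴.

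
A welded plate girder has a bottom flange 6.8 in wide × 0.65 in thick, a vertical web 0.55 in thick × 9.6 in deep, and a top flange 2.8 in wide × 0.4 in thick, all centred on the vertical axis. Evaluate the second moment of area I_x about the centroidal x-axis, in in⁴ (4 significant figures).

I_x ≈ 157.9 in⁴

Treat the section as a set of non-overlapping primitives; coordinates are from the bounding-box lower-left.
Bottom plate: 6.8 × 0.65, A = 4.42 in², y = 0.325 in, Ī = 0.155621 in⁴.
Web plate: 0.55 × 9.6, A = 5.28 in², y = 5.45 in, Ī = 40.5504 in⁴.
Top plate: 2.8 × 0.4, A = 1.12 in², y = 10.45 in, Ī = 0.0149333 in⁴.
Centroid: ȳ = ΣA·y / ΣA = 3.87398 in.
Transfer each piece to the centroidal x-axis using Ī + A·d² with d = y − 3.87398:
  bottom plate: d = -3.54898 in → contributes +55.8268 in⁴
  web plate: d = 1.57602 in → contributes +53.665 in⁴
  top plate: d = 6.57602 in → contributes +48.4482 in⁴
Total I = 157.94 in⁴.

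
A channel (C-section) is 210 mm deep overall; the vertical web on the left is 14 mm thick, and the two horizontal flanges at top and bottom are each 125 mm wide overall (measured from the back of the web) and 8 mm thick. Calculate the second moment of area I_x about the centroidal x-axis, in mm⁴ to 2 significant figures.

Treat the section as a set of non-overlapping primitives; coordinates are from the bounding-box lower-left.
Web: 14 × 210, A = 2 940 mm², y = 105 mm, Ī = 10 804 500 mm⁴.
Top flange (beyond web): 111 × 8, A = 888 mm², y = 206 mm, Ī = 4 736 mm⁴.
Bottom flange (beyond web): 111 × 8, A = 888 mm², y = 4 mm, Ī = 4 736 mm⁴.
By symmetry the centroid is at mid-height, ȳ = 105 mm.
Transfer each piece to the centroidal x-axis using Ī + A·d² with d = y − 105:
  web: d = 0 mm → contributes +10 804 500 mm⁴
  top flange (beyond web): d = 101 mm → contributes +9 063 224 mm⁴
  bottom flange (beyond web): d = -101 mm → contributes +9 063 224 mm⁴
Total I = 28 930 948 mm⁴.

I_x ≈ 2.9 × 10⁷ mm⁴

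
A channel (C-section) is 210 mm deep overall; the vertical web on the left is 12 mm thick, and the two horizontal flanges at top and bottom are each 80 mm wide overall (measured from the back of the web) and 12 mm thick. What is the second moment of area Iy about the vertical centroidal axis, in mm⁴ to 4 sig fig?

Iy ≈ 2.244 × 10⁶ mm⁴

Treat the section as a set of non-overlapping primitives; coordinates are from the bounding-box lower-left.
Web: 12 × 210, A = 2 520 mm², x = 6 mm, Ī = 30 240 mm⁴.
Top flange (beyond web): 68 × 12, A = 816 mm², x = 46 mm, Ī = 314 432 mm⁴.
Bottom flange (beyond web): 68 × 12, A = 816 mm², x = 46 mm, Ī = 314 432 mm⁴.
Centroid: x̄ = ΣA·x / ΣA = 21.7225 mm.
Transfer each piece to the vertical centroidal axis using Ī + A·d² with d = x − 21.7225:
  web: d = -15.7225 mm → contributes +653 180 mm⁴
  top flange (beyond web): d = 24.2775 mm → contributes +795 378 mm⁴
  bottom flange (beyond web): d = 24.2775 mm → contributes +795 378 mm⁴
Total I = 2 243 936 mm⁴.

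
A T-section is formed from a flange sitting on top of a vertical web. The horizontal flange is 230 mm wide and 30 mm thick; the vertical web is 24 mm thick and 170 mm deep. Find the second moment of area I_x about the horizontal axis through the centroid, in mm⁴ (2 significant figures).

Decompose the section into non-overlapping parts with the origin at the bottom-left of its bounding rectangle.
Flange: 230 × 30, A = 6 900 mm², y = 185 mm, Ī = 517 500 mm⁴.
Web: 24 × 170, A = 4 080 mm², y = 85 mm, Ī = 9 826 000 mm⁴.
Centroid: ȳ = ΣA·y / ΣA = 147.8 mm.
Transfer each piece to the horizontal axis through the centroid using Ī + A·d² with d = y − 147.8:
  flange: d = 37.16 mm → contributes +10 044 688 mm⁴
  web: d = -62.84 mm → contributes +25 938 156 mm⁴
Total I = 35 982 844 mm⁴.

I_x ≈ 3.6 × 10⁷ mm⁴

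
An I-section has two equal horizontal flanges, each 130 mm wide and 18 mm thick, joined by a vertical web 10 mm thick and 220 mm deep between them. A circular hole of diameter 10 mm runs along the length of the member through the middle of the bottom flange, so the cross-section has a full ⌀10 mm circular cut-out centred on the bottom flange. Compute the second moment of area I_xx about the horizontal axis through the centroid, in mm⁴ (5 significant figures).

Break the section into simple shapes (no overlaps), measuring from the bottom-left corner of the bounding box.
Bottom flange: 130 × 18, A = 2 340 mm², y = 9 mm, Ī = 63 180 mm⁴.
Web: 10 × 220, A = 2 200 mm², y = 128 mm, Ī = 8 873 333 mm⁴.
Top flange: 130 × 18, A = 2 340 mm², y = 247 mm, Ī = 63 180 mm⁴.
Hole (subtracted): ⌀10, A = 78.53982 mm², y = 9 mm, Ī = 490.8739 mm⁴.
Centroid: ȳ = ΣA·y / ΣA = 129.3742 mm.
Transfer each piece to the horizontal axis through the centroid using Ī + A·d² with d = y − 129.3742:
  bottom flange: d = -120.3742 mm → contributes +33 969 631 mm⁴
  web: d = -1.374152 mm → contributes +8 877 488 mm⁴
  top flange: d = 117.6258 mm → contributes +32 439 046 mm⁴
  hole: d = -120.3742 mm → contributes −1 138 528 mm⁴
Total I = 74 147 637 mm⁴.

I_xx ≈ 7.4148 × 10⁷ mm⁴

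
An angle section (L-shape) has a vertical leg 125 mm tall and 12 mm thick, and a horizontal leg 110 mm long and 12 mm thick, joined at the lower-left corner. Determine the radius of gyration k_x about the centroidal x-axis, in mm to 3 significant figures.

k_x ≈ 39.0 mm

Decompose the section into non-overlapping parts with the origin at the bottom-left of its bounding rectangle.
Vertical leg: 12 × 125, A = 1 500 mm², y = 62.5 mm, Ī = 1 953 125 mm⁴.
Horizontal leg (remainder): 98 × 12, A = 1 176 mm², y = 6 mm, Ī = 14 112 mm⁴.
Centroid: ȳ = ΣA·y / ΣA = 37.67 mm.
Transfer each piece to the centroidal x-axis using Ī + A·d² with d = y − 37.67:
  vertical leg: d = 24.83 mm → contributes +2 877 888 mm⁴
  horizontal leg (remainder): d = -31.67 mm → contributes +1 193 657 mm⁴
Total I = 4 071 545 mm⁴.
Radius of gyration: k = √(I/A) = √(4 071 545 / 2 676) = 39.006 mm.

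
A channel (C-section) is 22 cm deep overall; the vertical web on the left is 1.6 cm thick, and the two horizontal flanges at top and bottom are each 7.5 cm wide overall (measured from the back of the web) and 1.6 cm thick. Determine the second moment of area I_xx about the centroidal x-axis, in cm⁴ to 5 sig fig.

I_xx ≈ 3388.0 cm⁴

Break the section into simple shapes (no overlaps), measuring from the bottom-left corner of the bounding box.
Web: 1.6 × 22, A = 35.2 cm², y = 11 cm, Ī = 1419.733 cm⁴.
Top flange (beyond web): 5.9 × 1.6, A = 9.44 cm², y = 21.2 cm, Ī = 2.013867 cm⁴.
Bottom flange (beyond web): 5.9 × 1.6, A = 9.44 cm², y = 0.8 cm, Ī = 2.013867 cm⁴.
By symmetry the centroid is at mid-height, ȳ = 11 cm.
Transfer each piece to the centroidal x-axis using Ī + A·d² with d = y − 11:
  web: d = 0 cm → contributes +1419.733 cm⁴
  top flange (beyond web): d = 10.2 cm → contributes +984.1515 cm⁴
  bottom flange (beyond web): d = -10.2 cm → contributes +984.1515 cm⁴
Total I = 3388.036 cm⁴.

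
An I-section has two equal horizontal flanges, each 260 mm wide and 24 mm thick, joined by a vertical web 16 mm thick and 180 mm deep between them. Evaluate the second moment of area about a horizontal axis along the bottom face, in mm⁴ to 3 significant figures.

I_base ≈ 3.38 × 10⁸ mm⁴

Decompose the section into non-overlapping parts with the origin at the bottom-left of its bounding rectangle.
Bottom flange: 260 × 24, A = 6 240 mm², y = 12 mm, Ī = 299 520 mm⁴.
Web: 16 × 180, A = 2 880 mm², y = 114 mm, Ī = 7 776 000 mm⁴.
Top flange: 260 × 24, A = 6 240 mm², y = 216 mm, Ī = 299 520 mm⁴.
Transfer each piece to the base of the section using Ī + A·d² with d = y − 0:
  bottom flange: d = 12 mm → contributes +1 198 080 mm⁴
  web: d = 114 mm → contributes +45 204 480 mm⁴
  top flange: d = 216 mm → contributes +291 432 960 mm⁴
Total I = 337 835 520 mm⁴.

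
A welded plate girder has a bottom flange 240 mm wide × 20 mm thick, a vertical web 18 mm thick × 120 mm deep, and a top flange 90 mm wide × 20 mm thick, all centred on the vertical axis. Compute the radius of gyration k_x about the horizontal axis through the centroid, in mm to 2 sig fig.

Break the section into simple shapes (no overlaps), measuring from the bottom-left corner of the bounding box.
Bottom plate: 240 × 20, A = 4 800 mm², y = 10 mm, Ī = 160 000 mm⁴.
Web plate: 18 × 120, A = 2 160 mm², y = 80 mm, Ī = 2 592 000 mm⁴.
Top plate: 90 × 20, A = 1 800 mm², y = 150 mm, Ī = 60 000 mm⁴.
Centroid: ȳ = ΣA·y / ΣA = 56.03 mm.
Transfer each piece to the horizontal axis through the centroid using Ī + A·d² with d = y − 56.03:
  bottom plate: d = -46.03 mm → contributes +10 328 902 mm⁴
  web plate: d = 23.97 mm → contributes +3 833 321 mm⁴
  top plate: d = 93.97 mm → contributes +15 955 530 mm⁴
Total I = 30 117 753 mm⁴.
Radius of gyration: k = √(I/A) = √(30 117 753 / 8 760) = 58.64 mm.

k_x ≈ 59 mm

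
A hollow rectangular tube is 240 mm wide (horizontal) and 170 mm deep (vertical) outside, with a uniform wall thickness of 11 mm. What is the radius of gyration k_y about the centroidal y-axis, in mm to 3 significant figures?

k_y ≈ 89.3 mm

Treat the section as a set of non-overlapping primitives; coordinates are from the bounding-box lower-left.
Outer rectangle: 240 × 170, A = 40 800 mm², x = 120 mm, Ī = 195 840 000 mm⁴.
Inner void (subtracted): 218 × 148, A = 32 264 mm², x = 120 mm, Ī = 127 776 195 mm⁴.
By symmetry the centroid is at mid-width, x̄ = 120 mm.
All pieces are centred on the centroidal y-axis, so I = ΣĪ (holes subtracted) = 68 063 805 mm⁴.
Radius of gyration: k = √(I/A) = √(68 063 805 / 8 536) = 89.296 mm.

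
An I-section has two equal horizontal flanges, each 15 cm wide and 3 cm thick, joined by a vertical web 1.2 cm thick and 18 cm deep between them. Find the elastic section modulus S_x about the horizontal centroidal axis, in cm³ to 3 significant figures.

Treat the section as a set of non-overlapping primitives; coordinates are from the bounding-box lower-left.
Bottom flange: 15 × 3, A = 45 cm², y = 1.5 cm, Ī = 33.75 cm⁴.
Web: 1.2 × 18, A = 21.6 cm², y = 12 cm, Ī = 583.2 cm⁴.
Top flange: 15 × 3, A = 45 cm², y = 22.5 cm, Ī = 33.75 cm⁴.
By symmetry the centroid is at mid-height, ȳ = 12 cm.
Transfer each piece to the horizontal centroidal axis using Ī + A·d² with d = y − 12:
  bottom flange: d = -10.5 cm → contributes +4 995 cm⁴
  web: d = 0 cm → contributes +583.2 cm⁴
  top flange: d = 10.5 cm → contributes +4 995 cm⁴
Total I = 10 573 cm⁴.
Extreme fibre distance c = 12 cm; S = I/c = 881.1 cm³.

S_x ≈ 881 cm³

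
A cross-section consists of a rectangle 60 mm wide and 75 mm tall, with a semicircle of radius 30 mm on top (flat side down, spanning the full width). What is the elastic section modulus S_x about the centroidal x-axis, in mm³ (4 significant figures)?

Split into non-overlapping primitives; take the origin at the lower-left of the bounding box.
Rectangular body: 60 × 75, A = 4 500 mm², y = 37.5 mm, Ī = 2 109 375 mm⁴.
Semicircular cap: semicircle r = 30, A = 1413.72 mm², y = 87.7324 mm, Ī = 88903.1 mm⁴.
Centroid: ȳ = ΣA·y / ΣA = 49.5084 mm.
Transfer each piece to the centroidal x-axis using Ī + A·d² with d = y − 49.5084:
  rectangular body: d = -12.0084 mm → contributes +2 758 284 mm⁴
  semicircular cap: d = 38.224 mm → contributes +2 154 446 mm⁴
Total I = 4 912 730 mm⁴.
Extreme fibre distance c = 55.4916 mm; S = I/c = 88531.1 mm³.

S_x ≈ 8.853 × 10⁴ mm³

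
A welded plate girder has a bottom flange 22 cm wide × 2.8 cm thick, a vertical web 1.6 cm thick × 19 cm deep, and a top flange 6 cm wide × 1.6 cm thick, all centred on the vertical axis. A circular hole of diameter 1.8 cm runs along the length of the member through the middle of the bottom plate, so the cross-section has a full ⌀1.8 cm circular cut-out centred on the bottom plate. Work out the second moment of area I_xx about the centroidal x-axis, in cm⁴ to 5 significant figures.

I_xx ≈ 5994.5 cm⁴

Treat the section as a set of non-overlapping primitives; coordinates are from the bounding-box lower-left.
Bottom plate: 22 × 2.8, A = 61.6 cm², y = 1.4 cm, Ī = 40.24533 cm⁴.
Web plate: 1.6 × 19, A = 30.4 cm², y = 12.3 cm, Ī = 914.5333 cm⁴.
Top plate: 6 × 1.6, A = 9.6 cm², y = 22.6 cm, Ī = 2.048 cm⁴.
Hole (subtracted): ⌀1.8, A = 2.54469 cm², y = 1.4 cm, Ī = 0.5152997 cm⁴.
Centroid: ȳ = ΣA·y / ΣA = 6.799811 cm.
Transfer each piece to the centroidal x-axis using Ī + A·d² with d = y − 6.799811:
  bottom plate: d = -5.399811 cm → contributes +1836.376 cm⁴
  web plate: d = 5.500189 cm → contributes +1834.196 cm⁴
  top plate: d = 15.80019 cm → contributes +2398.649 cm⁴
  hole: d = -5.399811 cm → contributes −74.71328 cm⁴
Total I = 5994.508 cm⁴.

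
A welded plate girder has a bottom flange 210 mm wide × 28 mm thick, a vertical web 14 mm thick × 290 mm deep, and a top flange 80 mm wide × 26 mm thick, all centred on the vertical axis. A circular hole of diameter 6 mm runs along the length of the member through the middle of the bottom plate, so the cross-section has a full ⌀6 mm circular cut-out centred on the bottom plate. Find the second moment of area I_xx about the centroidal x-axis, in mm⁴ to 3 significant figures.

I_xx ≈ 1.99 × 10⁸ mm⁴

Decompose the section into non-overlapping parts with the origin at the bottom-left of its bounding rectangle.
Bottom plate: 210 × 28, A = 5 880 mm², y = 14 mm, Ī = 384 160 mm⁴.
Web plate: 14 × 290, A = 4 060 mm², y = 173 mm, Ī = 28 453 833 mm⁴.
Top plate: 80 × 26, A = 2 080 mm², y = 331 mm, Ī = 117 173 mm⁴.
Hole (subtracted): ⌀6, A = 28.274 mm², y = 14 mm, Ī = 63.617 mm⁴.
Centroid: ȳ = ΣA·y / ΣA = 122.82 mm.
Transfer each piece to the centroidal x-axis using Ī + A·d² with d = y − 122.82:
  bottom plate: d = -108.82 mm → contributes +70 009 675 mm⁴
  web plate: d = 50.183 mm → contributes +38 678 390 mm⁴
  top plate: d = 208.18 mm → contributes +90 264 970 mm⁴
  hole: d = -108.82 mm → contributes −334 862 mm⁴
Total I = 198 618 173 mm⁴.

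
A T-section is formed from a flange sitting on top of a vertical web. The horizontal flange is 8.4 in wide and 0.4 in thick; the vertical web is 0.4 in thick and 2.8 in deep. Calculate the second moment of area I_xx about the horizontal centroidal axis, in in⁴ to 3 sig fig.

I_xx ≈ 2.93 in⁴

Decompose the section into non-overlapping parts with the origin at the bottom-left of its bounding rectangle.
Flange: 8.4 × 0.4, A = 3.36 in², y = 3 in, Ī = 0.0448 in⁴.
Web: 0.4 × 2.8, A = 1.12 in², y = 1.4 in, Ī = 0.73173 in⁴.
Centroid: ȳ = ΣA·y / ΣA = 2.6 in.
Transfer each piece to the horizontal centroidal axis using Ī + A·d² with d = y − 2.6:
  flange: d = 0.4 in → contributes +0.5824 in⁴
  web: d = -1.2 in → contributes +2.3445 in⁴
Total I = 2.9269 in⁴.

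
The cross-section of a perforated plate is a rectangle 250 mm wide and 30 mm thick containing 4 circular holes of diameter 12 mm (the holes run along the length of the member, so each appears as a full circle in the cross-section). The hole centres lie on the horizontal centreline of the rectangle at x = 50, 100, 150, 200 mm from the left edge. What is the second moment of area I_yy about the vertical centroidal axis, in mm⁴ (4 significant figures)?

I_yy ≈ 3.764 × 10⁷ mm⁴

Decompose the section into non-overlapping parts with the origin at the bottom-left of its bounding rectangle.
Plate: 250 × 30, A = 7 500 mm², x = 125 mm, Ī = 39 062 500 mm⁴.
Hole 1 (subtracted): ⌀12, A = 113.097 mm², x = 50 mm, Ī = 1017.88 mm⁴.
Hole 2 (subtracted): ⌀12, A = 113.097 mm², x = 100 mm, Ī = 1017.88 mm⁴.
Hole 3 (subtracted): ⌀12, A = 113.097 mm², x = 150 mm, Ī = 1017.88 mm⁴.
Hole 4 (subtracted): ⌀12, A = 113.097 mm², x = 200 mm, Ī = 1017.88 mm⁴.
By symmetry the centroid is at mid-width, x̄ = 125 mm.
Transfer each piece to the vertical centroidal axis using Ī + A·d² with d = x − 125:
  plate: d = 0 mm → contributes +39 062 500 mm⁴
  hole 1: d = -75 mm → contributes −637 190 mm⁴
  hole 2: d = -25 mm → contributes −71703.7 mm⁴
  hole 3: d = 25 mm → contributes −71703.7 mm⁴
  hole 4: d = 75 mm → contributes −637 190 mm⁴
Total I = 37 644 712 mm⁴.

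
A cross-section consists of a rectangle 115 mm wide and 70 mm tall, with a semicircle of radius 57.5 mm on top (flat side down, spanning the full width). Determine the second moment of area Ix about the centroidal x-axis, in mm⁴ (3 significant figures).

Ix ≈ 1.56 × 10⁷ mm⁴

Decompose the section into non-overlapping parts with the origin at the bottom-left of its bounding rectangle.
Rectangular body: 115 × 70, A = 8 050 mm², y = 35 mm, Ī = 3 287 083 mm⁴.
Semicircular cap: semicircle r = 57.5, A = 5193.4 mm², y = 94.404 mm, Ī = 1 199 785 mm⁴.
Centroid: ȳ = ΣA·y / ΣA = 58.295 mm.
Transfer each piece to the centroidal x-axis using Ī + A·d² with d = y − 58.295:
  rectangular body: d = -23.295 mm → contributes +7 655 589 mm⁴
  semicircular cap: d = 36.108 mm → contributes +7 971 103 mm⁴
Total I = 15 626 692 mm⁴.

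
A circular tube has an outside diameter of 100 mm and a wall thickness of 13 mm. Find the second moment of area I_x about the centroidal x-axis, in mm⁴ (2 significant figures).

I_x ≈ 3.4 × 10⁶ mm⁴

Treat the section as a set of non-overlapping primitives; coordinates are from the bounding-box lower-left.
Outer circle: ⌀100, A = 7 854 mm², y = 50 mm, Ī = 4 908 739 mm⁴.
Bore (subtracted): ⌀74, A = 4 301 mm², y = 50 mm, Ī = 1 471 963 mm⁴.
By symmetry the centroid is at mid-height, ȳ = 50 mm.
All pieces are centred on the centroidal x-axis, so I = ΣĪ (holes subtracted) = 3 436 776 mm⁴.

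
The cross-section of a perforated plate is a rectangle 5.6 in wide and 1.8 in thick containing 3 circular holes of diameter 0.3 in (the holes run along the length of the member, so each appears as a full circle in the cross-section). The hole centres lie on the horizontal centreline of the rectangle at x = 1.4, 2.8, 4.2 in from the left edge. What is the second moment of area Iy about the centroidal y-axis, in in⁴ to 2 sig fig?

Iy ≈ 26 in⁴

Decompose the section into non-overlapping parts with the origin at the bottom-left of its bounding rectangle.
Plate: 5.6 × 1.8, A = 10.08 in², x = 2.8 in, Ī = 26.34 in⁴.
Hole 1 (subtracted): ⌀0.3, A = 0.07069 in², x = 1.4 in, Ī = 0.0003976 in⁴.
Hole 2 (subtracted): ⌀0.3, A = 0.07069 in², x = 2.8 in, Ī = 0.0003976 in⁴.
Hole 3 (subtracted): ⌀0.3, A = 0.07069 in², x = 4.2 in, Ī = 0.0003976 in⁴.
By symmetry the centroid is at mid-width, x̄ = 2.8 in.
Transfer each piece to the centroidal y-axis using Ī + A·d² with d = x − 2.8:
  plate: d = 0 in → contributes +26.34 in⁴
  hole 1: d = -1.4 in → contributes −0.1389 in⁴
  hole 2: d = 0 in → contributes −0.0003976 in⁴
  hole 3: d = 1.4 in → contributes −0.1389 in⁴
Total I = 26.06 in⁴.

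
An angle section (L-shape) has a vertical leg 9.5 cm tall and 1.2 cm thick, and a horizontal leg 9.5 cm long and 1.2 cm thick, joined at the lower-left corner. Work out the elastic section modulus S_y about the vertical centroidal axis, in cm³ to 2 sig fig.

Split into non-overlapping primitives; take the origin at the lower-left of the bounding box.
Vertical leg: 1.2 × 9.5, A = 11.4 cm², x = 0.6 cm, Ī = 1.368 cm⁴.
Horizontal leg (remainder): 8.3 × 1.2, A = 9.96 cm², x = 5.35 cm, Ī = 57.18 cm⁴.
Centroid: x̄ = ΣA·x / ΣA = 2.815 cm.
Transfer each piece to the vertical centroidal axis using Ī + A·d² with d = x − 2.815:
  vertical leg: d = -2.215 cm → contributes +57.29 cm⁴
  horizontal leg (remainder): d = 2.535 cm → contributes +121.2 cm⁴
Total I = 178.5 cm⁴.
Extreme fibre distance c = 6.685 cm; S = I/c = 26.7 cm³.

S_y ≈ 27 cm³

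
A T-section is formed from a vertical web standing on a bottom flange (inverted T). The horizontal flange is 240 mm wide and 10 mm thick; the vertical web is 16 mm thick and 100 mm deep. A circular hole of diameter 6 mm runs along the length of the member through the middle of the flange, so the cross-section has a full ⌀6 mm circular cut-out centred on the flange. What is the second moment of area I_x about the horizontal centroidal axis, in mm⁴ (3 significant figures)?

I_x ≈ 4.24 × 10⁶ mm⁴

Break the section into simple shapes (no overlaps), measuring from the bottom-left corner of the bounding box.
Flange: 240 × 10, A = 2 400 mm², y = 5 mm, Ī = 20 000 mm⁴.
Web: 16 × 100, A = 1 600 mm², y = 60 mm, Ī = 1 333 333 mm⁴.
Hole (subtracted): ⌀6, A = 28.274 mm², y = 5 mm, Ī = 63.617 mm⁴.
Centroid: ȳ = ΣA·y / ΣA = 27.157 mm.
Transfer each piece to the horizontal centroidal axis using Ī + A·d² with d = y − 27.157:
  flange: d = -22.157 mm → contributes +1 198 198 mm⁴
  web: d = 32.843 mm → contributes +3 059 234 mm⁴
  hole: d = -22.157 mm → contributes −13 944 mm⁴
Total I = 4 243 488 mm⁴.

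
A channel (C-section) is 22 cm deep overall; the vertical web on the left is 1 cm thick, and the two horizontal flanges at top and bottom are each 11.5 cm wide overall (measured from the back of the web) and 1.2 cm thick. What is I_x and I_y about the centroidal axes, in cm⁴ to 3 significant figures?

Treat the section as a set of non-overlapping primitives; coordinates are from the bounding-box lower-left.
Web: 1 × 22, A = 22 cm², y = 11 cm, Ī = 887.33 cm⁴.
Top flange (beyond web): 10.5 × 1.2, A = 12.6 cm², y = 21.4 cm, Ī = 1.512 cm⁴.
Bottom flange (beyond web): 10.5 × 1.2, A = 12.6 cm², y = 0.6 cm, Ī = 1.512 cm⁴.
By symmetry the centroid is at mid-height, ȳ = 11 cm.
Transfer each piece to the centroidal x-axis using Ī + A·d² with d = y − 11:
  web: d = 0 cm → contributes +887.33 cm⁴
  top flange (beyond web): d = 10.4 cm → contributes +1364.3 cm⁴
  bottom flange (beyond web): d = -10.4 cm → contributes +1364.3 cm⁴
Total I = 3 616 cm⁴.
For the y-axis: x̄ = 3.5699 cm.
Repeating about the centroidal y-axis gives I_y = 621.7 cm⁴.

I_x ≈ 3620 cm⁴, I_y ≈ 622 cm⁴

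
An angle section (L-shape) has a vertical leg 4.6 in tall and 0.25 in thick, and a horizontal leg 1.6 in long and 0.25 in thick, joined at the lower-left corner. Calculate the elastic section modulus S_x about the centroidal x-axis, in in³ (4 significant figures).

S_x ≈ 1.168 in³

Treat the section as a set of non-overlapping primitives; coordinates are from the bounding-box lower-left.
Vertical leg: 0.25 × 4.6, A = 1.15 in², y = 2.3 in, Ī = 2.02783 in⁴.
Horizontal leg (remainder): 1.35 × 0.25, A = 0.3375 in², y = 0.125 in, Ī = 0.00175781 in⁴.
Centroid: ȳ = ΣA·y / ΣA = 1.80651 in.
Transfer each piece to the centroidal x-axis using Ī + A·d² with d = y − 1.80651:
  vertical leg: d = 0.493487 in → contributes +2.30789 in⁴
  horizontal leg (remainder): d = -1.68151 in → contributes +0.956034 in⁴
Total I = 3.26393 in⁴.
Extreme fibre distance c = 2.79349 in; S = I/c = 1.16841 in³.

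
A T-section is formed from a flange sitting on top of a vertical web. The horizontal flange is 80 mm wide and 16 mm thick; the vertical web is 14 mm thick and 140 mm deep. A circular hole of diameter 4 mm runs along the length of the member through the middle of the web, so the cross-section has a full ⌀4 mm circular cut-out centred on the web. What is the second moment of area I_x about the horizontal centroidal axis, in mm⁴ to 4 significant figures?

I_x ≈ 7.928 × 10⁶ mm⁴

Decompose the section into non-overlapping parts with the origin at the bottom-left of its bounding rectangle.
Flange: 80 × 16, A = 1 280 mm², y = 148 mm, Ī = 27306.7 mm⁴.
Web: 14 × 140, A = 1 960 mm², y = 70 mm, Ī = 3 201 333 mm⁴.
Hole (subtracted): ⌀4, A = 12.5664 mm², y = 70 mm, Ī = 12.5664 mm⁴.
Centroid: ȳ = ΣA·y / ΣA = 100.935 mm.
Transfer each piece to the horizontal centroidal axis using Ī + A·d² with d = y − 100.935:
  flange: d = 47.0652 mm → contributes +2 862 677 mm⁴
  web: d = -30.9348 mm → contributes +5 076 978 mm⁴
  hole: d = -30.9348 mm → contributes −12038.1 mm⁴
Total I = 7 927 617 mm⁴.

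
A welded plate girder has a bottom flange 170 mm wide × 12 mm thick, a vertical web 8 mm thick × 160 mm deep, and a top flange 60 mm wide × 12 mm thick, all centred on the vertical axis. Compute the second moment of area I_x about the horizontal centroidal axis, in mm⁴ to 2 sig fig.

Decompose the section into non-overlapping parts with the origin at the bottom-left of its bounding rectangle.
Bottom plate: 170 × 12, A = 2 040 mm², y = 6 mm, Ī = 24 480 mm⁴.
Web plate: 8 × 160, A = 1 280 mm², y = 92 mm, Ī = 2 730 667 mm⁴.
Top plate: 60 × 12, A = 720 mm², y = 178 mm, Ī = 8 640 mm⁴.
Centroid: ȳ = ΣA·y / ΣA = 63.9 mm.
Transfer each piece to the horizontal centroidal axis using Ī + A·d² with d = y − 63.9:
  bottom plate: d = -57.9 mm → contributes +6 863 630 mm⁴
  web plate: d = 28.1 mm → contributes +3 741 296 mm⁴
  top plate: d = 114.1 mm → contributes +9 382 021 mm⁴
Total I = 19 986 947 mm⁴.

I_x ≈ 2.0 × 10⁷ mm⁴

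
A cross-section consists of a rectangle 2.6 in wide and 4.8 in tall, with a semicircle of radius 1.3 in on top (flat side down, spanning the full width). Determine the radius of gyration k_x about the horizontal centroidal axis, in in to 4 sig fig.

k_x ≈ 1.692 in

Split into non-overlapping primitives; take the origin at the lower-left of the bounding box.
Rectangular body: 2.6 × 4.8, A = 12.48 in², y = 2.4 in, Ī = 23.9616 in⁴.
Semicircular cap: semicircle r = 1.3, A = 2.65465 in², y = 5.35174 in, Ī = 0.313477 in⁴.
Centroid: ȳ = ΣA·y / ΣA = 2.91774 in.
Transfer each piece to the horizontal centroidal axis using Ī + A·d² with d = y − 2.91774:
  rectangular body: d = -0.51774 in → contributes +27.3069 in⁴
  semicircular cap: d = 2.434 in → contributes +16.0405 in⁴
Total I = 43.3474 in⁴.
Radius of gyration: k = √(I/A) = √(43.3474 / 15.1346) = 1.69237 in.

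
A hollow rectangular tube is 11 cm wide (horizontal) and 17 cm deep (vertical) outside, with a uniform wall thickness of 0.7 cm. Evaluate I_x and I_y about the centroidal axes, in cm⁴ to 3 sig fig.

I_x ≈ 1470 cm⁴, I_y ≈ 735 cm⁴

Break the section into simple shapes (no overlaps), measuring from the bottom-left corner of the bounding box.
Outer rectangle: 11 × 17, A = 187 cm², y = 8.5 cm, Ī = 4503.6 cm⁴.
Inner void (subtracted): 9.6 × 15.6, A = 149.76 cm², y = 8.5 cm, Ī = 3037.1 cm⁴.
By symmetry the centroid is at mid-height, ȳ = 8.5 cm.
All pieces are centred on the centroidal x-axis, so I = ΣĪ (holes subtracted) = 1466.5 cm⁴.
Repeating about the centroidal y-axis gives I_y = 735.43 cm⁴.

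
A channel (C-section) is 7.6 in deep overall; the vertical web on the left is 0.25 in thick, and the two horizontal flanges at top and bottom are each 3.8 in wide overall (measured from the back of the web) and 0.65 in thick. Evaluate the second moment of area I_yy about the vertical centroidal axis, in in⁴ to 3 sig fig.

Break the section into simple shapes (no overlaps), measuring from the bottom-left corner of the bounding box.
Web: 0.25 × 7.6, A = 1.9 in², x = 0.125 in, Ī = 0.0098958 in⁴.
Top flange (beyond web): 3.55 × 0.65, A = 2.3075 in², x = 2.025 in, Ī = 2.4234 in⁴.
Bottom flange (beyond web): 3.55 × 0.65, A = 2.3075 in², x = 2.025 in, Ī = 2.4234 in⁴.
Centroid: x̄ = ΣA·x / ΣA = 1.4709 in.
Transfer each piece to the vertical centroidal axis using Ī + A·d² with d = x − 1.4709:
  web: d = -1.3459 in → contributes +3.4516 in⁴
  top flange (beyond web): d = 0.55411 in → contributes +3.1318 in⁴
  bottom flange (beyond web): d = 0.55411 in → contributes +3.1318 in⁴
Total I = 9.7153 in⁴.

I_yy ≈ 9.72 in⁴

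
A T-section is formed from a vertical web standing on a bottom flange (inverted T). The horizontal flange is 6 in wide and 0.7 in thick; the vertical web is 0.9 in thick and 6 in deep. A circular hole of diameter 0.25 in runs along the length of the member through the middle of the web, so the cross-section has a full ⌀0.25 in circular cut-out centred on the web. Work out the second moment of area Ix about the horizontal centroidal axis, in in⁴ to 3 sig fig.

Split into non-overlapping primitives; take the origin at the lower-left of the bounding box.
Flange: 6 × 0.7, A = 4.2 in², y = 0.35 in, Ī = 0.1715 in⁴.
Web: 0.9 × 6, A = 5.4 in², y = 3.7 in, Ī = 16.2 in⁴.
Hole (subtracted): ⌀0.25, A = 0.049087 in², y = 3.7 in, Ī = 0.00019175 in⁴.
Centroid: ȳ = ΣA·y / ΣA = 2.2268 in.
Transfer each piece to the horizontal centroidal axis using Ī + A·d² with d = y − 2.2268:
  flange: d = -1.8768 in → contributes +14.966 in⁴
  web: d = 1.4732 in → contributes +27.919 in⁴
  hole: d = 1.4732 in → contributes −0.10672 in⁴
Total I = 42.778 in⁴.

Ix ≈ 42.8 in⁴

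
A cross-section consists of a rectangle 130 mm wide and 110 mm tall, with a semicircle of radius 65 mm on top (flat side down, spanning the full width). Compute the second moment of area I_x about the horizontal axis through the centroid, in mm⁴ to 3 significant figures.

Decompose the section into non-overlapping parts with the origin at the bottom-left of its bounding rectangle.
Rectangular body: 130 × 110, A = 14 300 mm², y = 55 mm, Ī = 14 419 167 mm⁴.
Semicircular cap: semicircle r = 65, A = 6636.6 mm², y = 137.59 mm, Ī = 1 959 230 mm⁴.
Centroid: ȳ = ΣA·y / ΣA = 81.179 mm.
Transfer each piece to the horizontal axis through the centroid using Ī + A·d² with d = y − 81.179:
  rectangular body: d = -26.179 mm → contributes +24 219 440 mm⁴
  semicircular cap: d = 56.408 mm → contributes +23 076 007 mm⁴
Total I = 47 295 447 mm⁴.

I_x ≈ 4.73 × 10⁷ mm⁴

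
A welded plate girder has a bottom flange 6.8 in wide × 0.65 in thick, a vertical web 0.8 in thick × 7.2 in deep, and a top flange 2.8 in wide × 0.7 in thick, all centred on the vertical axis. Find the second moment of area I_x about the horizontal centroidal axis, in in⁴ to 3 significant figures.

I_x ≈ 116 in⁴

Treat the section as a set of non-overlapping primitives; coordinates are from the bounding-box lower-left.
Bottom plate: 6.8 × 0.65, A = 4.42 in², y = 0.325 in, Ī = 0.15562 in⁴.
Web plate: 0.8 × 7.2, A = 5.76 in², y = 4.25 in, Ī = 24.883 in⁴.
Top plate: 2.8 × 0.7, A = 1.96 in², y = 8.2 in, Ī = 0.080033 in⁴.
Centroid: ȳ = ΣA·y / ΣA = 3.4587 in.
Transfer each piece to the horizontal centroidal axis using Ī + A·d² with d = y − 3.4587:
  bottom plate: d = -3.1337 in → contributes +43.56 in⁴
  web plate: d = 0.79131 in → contributes +28.49 in⁴
  top plate: d = 4.7413 in → contributes +44.141 in⁴
Total I = 116.19 in⁴.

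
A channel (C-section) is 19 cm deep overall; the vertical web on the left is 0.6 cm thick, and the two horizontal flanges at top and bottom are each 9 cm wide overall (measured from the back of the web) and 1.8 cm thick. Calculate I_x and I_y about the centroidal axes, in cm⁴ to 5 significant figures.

I_x ≈ 2587.7 cm⁴, I_y ≈ 345.80 cm⁴

Break the section into simple shapes (no overlaps), measuring from the bottom-left corner of the bounding box.
Web: 0.6 × 19, A = 11.4 cm², y = 9.5 cm, Ī = 342.95 cm⁴.
Top flange (beyond web): 8.4 × 1.8, A = 15.12 cm², y = 18.1 cm, Ī = 4.0824 cm⁴.
Bottom flange (beyond web): 8.4 × 1.8, A = 15.12 cm², y = 0.9 cm, Ī = 4.0824 cm⁴.
By symmetry the centroid is at mid-height, ȳ = 9.5 cm.
Transfer each piece to the centroidal x-axis using Ī + A·d² with d = y − 9.5:
  web: d = 0 cm → contributes +342.95 cm⁴
  top flange (beyond web): d = 8.6 cm → contributes +1122.358 cm⁴
  bottom flange (beyond web): d = -8.6 cm → contributes +1122.358 cm⁴
Total I = 2587.665 cm⁴.
For the y-axis: x̄ = 3.568012 cm.
Repeating about the centroidal y-axis gives I_y = 345.8022 cm⁴.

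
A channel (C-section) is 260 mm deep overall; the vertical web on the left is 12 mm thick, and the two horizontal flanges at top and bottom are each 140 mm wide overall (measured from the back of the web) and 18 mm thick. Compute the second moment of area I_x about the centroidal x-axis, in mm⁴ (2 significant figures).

I_x ≈ 8.5 × 10⁷ mm⁴

Break the section into simple shapes (no overlaps), measuring from the bottom-left corner of the bounding box.
Web: 12 × 260, A = 3 120 mm², y = 130 mm, Ī = 17 576 000 mm⁴.
Top flange (beyond web): 128 × 18, A = 2 304 mm², y = 251 mm, Ī = 62 208 mm⁴.
Bottom flange (beyond web): 128 × 18, A = 2 304 mm², y = 9 mm, Ī = 62 208 mm⁴.
By symmetry the centroid is at mid-height, ȳ = 130 mm.
Transfer each piece to the centroidal x-axis using Ī + A·d² with d = y − 130:
  web: d = 0 mm → contributes +17 576 000 mm⁴
  top flange (beyond web): d = 121 mm → contributes +33 795 072 mm⁴
  bottom flange (beyond web): d = -121 mm → contributes +33 795 072 mm⁴
Total I = 85 166 144 mm⁴.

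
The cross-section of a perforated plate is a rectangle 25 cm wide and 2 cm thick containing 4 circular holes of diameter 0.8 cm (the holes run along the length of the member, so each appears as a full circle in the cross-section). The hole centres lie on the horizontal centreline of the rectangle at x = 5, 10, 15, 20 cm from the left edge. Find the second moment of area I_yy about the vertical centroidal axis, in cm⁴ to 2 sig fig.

I_yy ≈ 2500 cm⁴

Treat the section as a set of non-overlapping primitives; coordinates are from the bounding-box lower-left.
Plate: 25 × 2, A = 50 cm², x = 12.5 cm, Ī = 2 604 cm⁴.
Hole 1 (subtracted): ⌀0.8, A = 0.5027 cm², x = 5 cm, Ī = 0.02011 cm⁴.
Hole 2 (subtracted): ⌀0.8, A = 0.5027 cm², x = 10 cm, Ī = 0.02011 cm⁴.
Hole 3 (subtracted): ⌀0.8, A = 0.5027 cm², x = 15 cm, Ī = 0.02011 cm⁴.
Hole 4 (subtracted): ⌀0.8, A = 0.5027 cm², x = 20 cm, Ī = 0.02011 cm⁴.
By symmetry the centroid is at mid-width, x̄ = 12.5 cm.
Transfer each piece to the vertical centroidal axis using Ī + A·d² with d = x − 12.5:
  plate: d = 0 cm → contributes +2 604 cm⁴
  hole 1: d = -7.5 cm → contributes −28.29 cm⁴
  hole 2: d = -2.5 cm → contributes −3.162 cm⁴
  hole 3: d = 2.5 cm → contributes −3.162 cm⁴
  hole 4: d = 7.5 cm → contributes −28.29 cm⁴
Total I = 2 541 cm⁴.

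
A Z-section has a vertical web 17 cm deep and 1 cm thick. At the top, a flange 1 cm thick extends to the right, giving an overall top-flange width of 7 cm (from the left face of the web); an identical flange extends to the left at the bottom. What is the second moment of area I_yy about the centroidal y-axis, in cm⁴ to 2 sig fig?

Split into non-overlapping primitives; take the origin at the lower-left of the bounding box.
Web: 1 × 17, A = 17 cm², x = 6.5 cm, Ī = 1.417 cm⁴.
Top flange (beyond web): 6 × 1, A = 6 cm², x = 10 cm, Ī = 18 cm⁴.
Bottom flange (beyond web): 6 × 1, A = 6 cm², x = 3 cm, Ī = 18 cm⁴.
Centroid: x̄ = ΣA·x / ΣA = 6.5 cm.
Transfer each piece to the centroidal y-axis using Ī + A·d² with d = x − 6.5:
  web: d = 0 cm → contributes +1.417 cm⁴
  top flange (beyond web): d = 3.5 cm → contributes +91.5 cm⁴
  bottom flange (beyond web): d = -3.5 cm → contributes +91.5 cm⁴
Total I = 184.4 cm⁴.

I_yy ≈ 180 cm⁴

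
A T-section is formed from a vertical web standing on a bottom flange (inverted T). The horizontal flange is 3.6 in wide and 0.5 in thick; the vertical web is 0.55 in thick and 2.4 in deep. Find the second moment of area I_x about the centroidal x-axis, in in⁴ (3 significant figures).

I_x ≈ 2.27 in⁴

Break the section into simple shapes (no overlaps), measuring from the bottom-left corner of the bounding box.
Flange: 3.6 × 0.5, A = 1.8 in², y = 0.25 in, Ī = 0.0375 in⁴.
Web: 0.55 × 2.4, A = 1.32 in², y = 1.7 in, Ī = 0.6336 in⁴.
Centroid: ȳ = ΣA·y / ΣA = 0.86346 in.
Transfer each piece to the centroidal x-axis using Ī + A·d² with d = y − 0.86346:
  flange: d = -0.61346 in → contributes +0.7149 in⁴
  web: d = 0.83654 in → contributes +1.5573 in⁴
Total I = 2.2722 in⁴.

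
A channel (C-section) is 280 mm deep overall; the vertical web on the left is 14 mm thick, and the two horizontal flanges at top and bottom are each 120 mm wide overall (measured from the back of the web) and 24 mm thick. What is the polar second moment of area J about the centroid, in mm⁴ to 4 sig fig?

J ≈ 1.220 × 10⁸ mm⁴

Treat the section as a set of non-overlapping primitives; coordinates are from the bounding-box lower-left.
Web: 14 × 280, A = 3 920 mm², y = 140 mm, Ī = 25 610 667 mm⁴.
Top flange (beyond web): 106 × 24, A = 2 544 mm², y = 268 mm, Ī = 122 112 mm⁴.
Bottom flange (beyond web): 106 × 24, A = 2 544 mm², y = 12 mm, Ī = 122 112 mm⁴.
By symmetry the centroid is at mid-height, ȳ = 140 mm.
Transfer each piece to the centroidal x-axis using Ī + A·d² with d = y − 140:
  web: d = 0 mm → contributes +25 610 667 mm⁴
  top flange (beyond web): d = 128 mm → contributes +41 803 008 mm⁴
  bottom flange (beyond web): d = -128 mm → contributes +41 803 008 mm⁴
Total I = 109 216 683 mm⁴.
For the y-axis: x̄ = 40.8899 mm.
Repeating about the centroidal y-axis gives I_y = 12 798 989 mm⁴.
Polar second moment: J = I_x + I_y = 122 015 672 mm⁴.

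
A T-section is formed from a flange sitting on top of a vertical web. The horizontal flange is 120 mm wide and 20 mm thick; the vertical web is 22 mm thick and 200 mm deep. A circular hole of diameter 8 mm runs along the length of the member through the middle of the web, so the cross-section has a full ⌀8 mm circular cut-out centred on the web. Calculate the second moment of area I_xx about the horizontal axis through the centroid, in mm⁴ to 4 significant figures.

Break the section into simple shapes (no overlaps), measuring from the bottom-left corner of the bounding box.
Flange: 120 × 20, A = 2 400 mm², y = 210 mm, Ī = 80 000 mm⁴.
Web: 22 × 200, A = 4 400 mm², y = 100 mm, Ī = 14 666 667 mm⁴.
Hole (subtracted): ⌀8, A = 50.2655 mm², y = 100 mm, Ī = 201.062 mm⁴.
Centroid: ȳ = ΣA·y / ΣA = 139.113 mm.
Transfer each piece to the horizontal axis through the centroid using Ī + A·d² with d = y − 139.113:
  flange: d = 70.8874 mm → contributes +12 140 040 mm⁴
  web: d = -39.1126 mm → contributes +21 397 784 mm⁴
  hole: d = -39.1126 mm → contributes −77097.2 mm⁴
Total I = 33 460 726 mm⁴.

I_xx ≈ 3.346 × 10⁷ mm⁴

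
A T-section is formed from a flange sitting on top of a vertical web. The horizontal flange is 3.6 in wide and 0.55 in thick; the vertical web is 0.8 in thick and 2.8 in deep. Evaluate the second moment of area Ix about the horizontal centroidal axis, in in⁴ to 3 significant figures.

Treat the section as a set of non-overlapping primitives; coordinates are from the bounding-box lower-left.
Flange: 3.6 × 0.55, A = 1.98 in², y = 3.075 in, Ī = 0.049913 in⁴.
Web: 0.8 × 2.8, A = 2.24 in², y = 1.4 in, Ī = 1.4635 in⁴.
Centroid: ȳ = ΣA·y / ΣA = 2.1859 in.
Transfer each piece to the horizontal centroidal axis using Ī + A·d² with d = y − 2.1859:
  flange: d = 0.8891 in → contributes +1.6151 in⁴
  web: d = -0.7859 in → contributes +2.847 in⁴
Total I = 4.4621 in⁴.

Ix ≈ 4.46 in⁴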